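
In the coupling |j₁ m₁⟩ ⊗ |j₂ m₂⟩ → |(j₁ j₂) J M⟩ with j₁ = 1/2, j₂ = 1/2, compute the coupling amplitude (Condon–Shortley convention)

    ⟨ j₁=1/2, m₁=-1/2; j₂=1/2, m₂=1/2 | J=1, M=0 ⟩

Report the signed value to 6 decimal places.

+√(1/2) ≈ +0.707107

√[3·0!1!1!/3! · 0!1!1!0!1!1!] = √(1/2)
  +(−1)^0/∏(0,0,1,1,0,0)! = 1  (running 1)
⟨..|..⟩ = √(1/2)·(1) = +0.707107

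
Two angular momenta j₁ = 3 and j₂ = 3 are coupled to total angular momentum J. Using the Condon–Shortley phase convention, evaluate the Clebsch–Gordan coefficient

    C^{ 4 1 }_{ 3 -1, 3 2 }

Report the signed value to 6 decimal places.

triangle: 2!×4!×4!/11! = 1152/39916800
(j±m)!: 2!×4!×5!×1!×5!×3! = 4147200
prefactor² = (2J+1)×Δ×N² = 82944/77
  k=1: −1/(1!×1!×3!×4!×1!×0!) = -1/144
  k=2: +1/(2!×0!×2!×3!×2!×1!) = 1/48
Σ = 1/72  ⇒  CG² = 82944/77×1/72² = 16/77
CG = +√(16/77) = +0.455842

+0.455842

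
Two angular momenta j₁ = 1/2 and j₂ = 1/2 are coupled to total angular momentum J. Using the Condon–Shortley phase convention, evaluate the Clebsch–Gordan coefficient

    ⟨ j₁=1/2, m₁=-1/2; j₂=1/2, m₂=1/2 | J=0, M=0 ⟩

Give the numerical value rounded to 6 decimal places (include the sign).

-0.707107

j₁+j₂−J=1  J+j₁−j₂=0  J−j₁+j₂=0  j₁+j₂+J+1=2
(j₁±m₁, j₂±m₂, J±M) = (0,1,1,0,0,0)
P² = 1/2
sum k=1..1:
  [1] −1/1 = -1
S = -1
C² = P²·S² = 1/2 ; C = -0.707107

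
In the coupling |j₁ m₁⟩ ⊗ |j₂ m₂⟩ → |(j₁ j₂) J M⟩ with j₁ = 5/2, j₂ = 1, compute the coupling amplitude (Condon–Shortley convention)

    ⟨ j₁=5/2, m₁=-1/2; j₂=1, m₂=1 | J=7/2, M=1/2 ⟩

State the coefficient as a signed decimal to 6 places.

+0.534522

triangle: 0!×5!×2!/8! = 240/40320
(j±m)!: 2!×3!×2!×0!×4!×3! = 3456
prefactor² = (2J+1)×Δ×N² = 1152/7
  k=0: +1/(0!×0!×3!×2!×2!×0!) = 1/24
Σ = 1/24  ⇒  CG² = 1152/7×1/24² = 2/7
CG = +√(2/7) = +0.534522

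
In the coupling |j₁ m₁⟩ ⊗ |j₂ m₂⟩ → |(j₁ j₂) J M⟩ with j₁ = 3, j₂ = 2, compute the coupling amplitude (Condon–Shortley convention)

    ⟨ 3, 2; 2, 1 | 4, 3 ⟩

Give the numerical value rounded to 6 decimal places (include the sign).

j₁+j₂−J=1  J+j₁−j₂=5  J−j₁+j₂=3  j₁+j₂+J+1=10
(j₁±m₁, j₂±m₂, J±M) = (5,1,3,1,7,1)
P² = 6480
sum k=0..1:
  [0] +1/144 = 1/144
  [1] −1/240 = -1/240
S = 1/360
C² = P²·S² = 1/20 ; C = +0.223607

+√(1/20) = +0.223607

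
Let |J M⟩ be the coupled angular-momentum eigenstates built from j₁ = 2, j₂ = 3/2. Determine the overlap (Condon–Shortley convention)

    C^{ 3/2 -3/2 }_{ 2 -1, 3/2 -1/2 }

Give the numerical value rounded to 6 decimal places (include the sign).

√[4·2!2!1!/6! · 1!3!1!2!0!3!] = √(8/5)
  +(−1)^1/∏(1,1,2,0,0,1)! = -1/2  (running -1/2)
⟨..|..⟩ = √(8/5)·(-1/2) = -0.632456

−√(2/5) ≈ -0.632456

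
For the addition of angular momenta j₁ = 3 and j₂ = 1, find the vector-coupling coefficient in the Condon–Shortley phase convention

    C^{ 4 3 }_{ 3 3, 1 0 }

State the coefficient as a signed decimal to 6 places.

√[9·0!6!2!/9! · 6!0!1!1!7!1!] = √(129600)
  +(−1)^0/∏(0,0,0,1,6,1)! = 1/720  (running 1/720)
⟨..|..⟩ = √(129600)·(1/720) = +0.500000

+0.500000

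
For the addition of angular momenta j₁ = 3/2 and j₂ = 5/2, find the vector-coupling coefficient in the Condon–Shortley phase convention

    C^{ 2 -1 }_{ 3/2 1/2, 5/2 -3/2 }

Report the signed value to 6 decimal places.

+0.154303  (= +√(1/42))

j₁+j₂−J=2  J+j₁−j₂=1  J−j₁+j₂=3  j₁+j₂+J+1=7
(j₁±m₁, j₂±m₂, J±M) = (2,1,1,4,1,3)
P² = 24/7
sum k=0..1:
  [0] +1/4 = 1/4
  [1] −1/6 = -1/6
S = 1/12
C² = P²·S² = 1/42 ; C = +0.154303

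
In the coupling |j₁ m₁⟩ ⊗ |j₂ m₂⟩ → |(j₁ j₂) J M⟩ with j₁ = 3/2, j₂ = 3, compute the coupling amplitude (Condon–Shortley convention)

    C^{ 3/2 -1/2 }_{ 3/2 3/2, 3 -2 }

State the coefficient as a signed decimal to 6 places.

+0.534522

j₁+j₂−J=3  J+j₁−j₂=0  J−j₁+j₂=3  j₁+j₂+J+1=7
(j₁±m₁, j₂±m₂, J±M) = (3,0,1,5,1,2)
P² = 288/7
sum k=0..0:
  [0] +1/12 = 1/12
S = 1/12
C² = P²·S² = 2/7 ; C = +0.534522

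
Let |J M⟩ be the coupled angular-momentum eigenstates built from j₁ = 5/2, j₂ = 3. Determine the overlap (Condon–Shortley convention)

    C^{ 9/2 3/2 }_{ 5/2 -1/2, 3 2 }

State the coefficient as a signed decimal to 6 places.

√[10·1!4!5!/11! · 2!3!5!1!6!3!] = √(345600/77)
  +(−1)^0/∏(0,1,3,5,1,0)! = 1/720  (running 1/720)
  +(−1)^1/∏(1,0,2,4,2,1)! = -1/96  (running -13/1440)
⟨..|..⟩ = √(345600/77)·(-13/1440) = -0.604815

-0.604815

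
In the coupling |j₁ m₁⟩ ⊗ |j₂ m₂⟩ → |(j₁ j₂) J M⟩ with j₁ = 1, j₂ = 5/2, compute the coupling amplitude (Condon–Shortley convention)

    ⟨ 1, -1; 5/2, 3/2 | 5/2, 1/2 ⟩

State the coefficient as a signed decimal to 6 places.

−√(16/35) = -0.676123

√[6·1!1!4!/7! · 0!2!4!1!3!2!] = √(576/35)
  +(−1)^1/∏(1,0,1,3,0,1)! = -1/6  (running -1/6)
⟨..|..⟩ = √(576/35)·(-1/6) = -0.676123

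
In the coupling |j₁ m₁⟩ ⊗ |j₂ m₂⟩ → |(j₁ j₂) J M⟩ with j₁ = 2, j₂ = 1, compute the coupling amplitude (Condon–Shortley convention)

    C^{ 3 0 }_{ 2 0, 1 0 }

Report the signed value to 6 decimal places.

j₁+j₂−J=0  J+j₁−j₂=4  J−j₁+j₂=2  j₁+j₂+J+1=7
(j₁±m₁, j₂±m₂, J±M) = (2,2,1,1,3,3)
P² = 48/5
sum k=0..0:
  [0] +1/4 = 1/4
S = 1/4
C² = P²·S² = 3/5 ; C = +0.774597

+√(3/5) = +0.774597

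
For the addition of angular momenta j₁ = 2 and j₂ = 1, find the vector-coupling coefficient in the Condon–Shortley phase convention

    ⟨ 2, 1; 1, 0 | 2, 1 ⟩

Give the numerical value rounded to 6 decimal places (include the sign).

+0.408248  (= +√(1/6))

√[5·1!3!1!/6! · 3!1!1!1!3!1!] = √(3/2)
  +(−1)^0/∏(0,1,1,1,2,0)! = 1/2  (running 1/2)
  +(−1)^1/∏(1,0,0,0,3,1)! = -1/6  (running 1/3)
⟨..|..⟩ = √(3/2)·(1/3) = +0.408248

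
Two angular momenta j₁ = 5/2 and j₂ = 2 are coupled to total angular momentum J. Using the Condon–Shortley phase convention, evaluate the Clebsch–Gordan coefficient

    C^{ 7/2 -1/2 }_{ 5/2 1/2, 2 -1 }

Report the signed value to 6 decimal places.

triangle: 1!·4!·3!/9! = 144/362880
(j±m)!: 3!·2!·1!·3!·3!·4! = 10368
prefactor² = (2J+1)·Δ·N² = 1152/35
  k=0: +1/(0!·1!·2!·1!·2!·2!) = 1/8
  k=1: −1/(1!·0!·1!·0!·3!·3!) = -1/36
Σ = 7/72  ⇒  CG² = 1152/35·7/72² = 14/45
CG = +√(14/45) = +0.557773

+√(14/45) ≈ +0.557773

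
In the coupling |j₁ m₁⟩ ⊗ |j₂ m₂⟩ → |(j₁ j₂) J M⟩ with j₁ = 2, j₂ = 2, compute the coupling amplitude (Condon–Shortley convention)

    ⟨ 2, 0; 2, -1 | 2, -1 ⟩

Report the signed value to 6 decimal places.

-0.267261

√[5·2!2!2!/7! · 2!2!1!3!1!3!] = √(8/7)
  +(−1)^0/∏(0,2,2,1,0,1)! = 1/4  (running 1/4)
  +(−1)^1/∏(1,1,1,0,1,2)! = -1/2  (running -1/4)
⟨..|..⟩ = √(8/7)·(-1/4) = -0.267261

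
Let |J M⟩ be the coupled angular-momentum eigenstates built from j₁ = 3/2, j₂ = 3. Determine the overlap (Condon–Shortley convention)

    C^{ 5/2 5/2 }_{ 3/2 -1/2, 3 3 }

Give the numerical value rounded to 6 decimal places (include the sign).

+0.731925

j₁+j₂−J=2  J+j₁−j₂=1  J−j₁+j₂=4  j₁+j₂+J+1=8
(j₁±m₁, j₂±m₂, J±M) = (1,2,6,0,5,0)
P² = 8640/7
sum k=2..2:
  [2] +1/48 = 1/48
S = 1/48
C² = P²·S² = 15/28 ; C = +0.731925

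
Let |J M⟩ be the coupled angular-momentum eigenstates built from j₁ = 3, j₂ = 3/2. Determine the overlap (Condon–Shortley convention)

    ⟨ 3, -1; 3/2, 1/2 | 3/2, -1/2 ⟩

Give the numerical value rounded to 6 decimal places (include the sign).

triangle: 3!·3!·0!/7! = 36/5040
(j±m)!: 2!·4!·2!·1!·1!·2! = 192
prefactor² = (2J+1)·Δ·N² = 192/35
  k=2: +1/(2!·1!·2!·0!·1!·0!) = 1/4
Σ = 1/4  ⇒  CG² = 192/35·1/4² = 12/35
CG = +√(12/35) = +0.585540

+√(12/35) ≈ +0.585540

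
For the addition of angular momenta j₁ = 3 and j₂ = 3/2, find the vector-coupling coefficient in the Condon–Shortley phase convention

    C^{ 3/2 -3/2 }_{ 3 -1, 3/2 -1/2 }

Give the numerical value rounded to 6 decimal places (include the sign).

triangle: 3!·3!·0!/7! = 36/5040
(j±m)!: 2!·4!·1!·2!·0!·3! = 576
prefactor² = (2J+1)·Δ·N² = 576/35
  k=1: −1/(1!·2!·3!·0!·0!·0!) = -1/12
Σ = -1/12  ⇒  CG² = 576/35·(-1/12)² = 4/35
CG = −√(4/35) = -0.338062

-0.338062  (= −√(4/35))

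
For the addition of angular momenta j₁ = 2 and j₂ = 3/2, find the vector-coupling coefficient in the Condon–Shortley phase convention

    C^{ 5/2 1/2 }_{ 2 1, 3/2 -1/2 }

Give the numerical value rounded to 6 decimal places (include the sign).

j₁+j₂−J=1  J+j₁−j₂=3  J−j₁+j₂=2  j₁+j₂+J+1=7
(j₁±m₁, j₂±m₂, J±M) = (3,1,1,2,3,2)
P² = 72/35
sum k=0..1:
  [0] +1/2 = 1/2
  [1] −1/12 = -1/12
S = 5/12
C² = P²·S² = 5/14 ; C = +0.597614

+√(5/14) ≈ +0.597614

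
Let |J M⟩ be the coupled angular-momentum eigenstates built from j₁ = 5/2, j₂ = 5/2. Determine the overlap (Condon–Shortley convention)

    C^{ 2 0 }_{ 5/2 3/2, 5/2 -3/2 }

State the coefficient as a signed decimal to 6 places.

+√(1/84) = +0.109109

√[5·3!2!2!/8! · 4!1!1!4!2!2!] = √(48/7)
  +(−1)^0/∏(0,3,1,1,1,1)! = 1/6  (running 1/6)
  +(−1)^1/∏(1,2,0,0,2,2)! = -1/8  (running 1/24)
⟨..|..⟩ = √(48/7)·(1/24) = +0.109109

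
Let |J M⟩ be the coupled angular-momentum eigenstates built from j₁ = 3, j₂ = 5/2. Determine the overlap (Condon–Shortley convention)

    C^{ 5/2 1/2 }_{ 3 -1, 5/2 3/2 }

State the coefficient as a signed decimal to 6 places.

√[6·3!3!2!/9! · 2!4!4!1!3!2!] = √(576/35)
  +(−1)^2/∏(2,1,2,2,1,0)! = 1/8  (running 1/8)
  +(−1)^3/∏(3,0,1,1,2,1)! = -1/12  (running 1/24)
⟨..|..⟩ = √(576/35)·(1/24) = +0.169031

+0.169031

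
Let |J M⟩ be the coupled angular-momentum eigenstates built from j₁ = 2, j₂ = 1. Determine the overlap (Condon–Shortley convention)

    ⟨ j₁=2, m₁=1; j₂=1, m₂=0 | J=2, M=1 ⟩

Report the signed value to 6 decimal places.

triangle: 1!*3!*1!/6! = 6/720
(j±m)!: 3!*1!*1!*1!*3!*1! = 36
prefactor² = (2J+1)*Δ*N² = 3/2
  k=0: +1/(0!*1!*1!*1!*2!*0!) = 1/2
  k=1: −1/(1!*0!*0!*0!*3!*1!) = -1/6
Σ = 1/3  ⇒  CG² = 3/2*1/3² = 1/6
CG = +√(1/6) = +0.408248

+0.408248  (= +√(1/6))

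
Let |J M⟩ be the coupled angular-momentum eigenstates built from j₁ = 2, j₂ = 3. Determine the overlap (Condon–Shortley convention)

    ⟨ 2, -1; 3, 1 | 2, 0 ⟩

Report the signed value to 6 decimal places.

+0.377964  (= +√(1/7))

j₁+j₂−J=3  J+j₁−j₂=1  J−j₁+j₂=3  j₁+j₂+J+1=8
(j₁±m₁, j₂±m₂, J±M) = (1,3,4,2,2,2)
P² = 36/7
sum k=2..3:
  [2] +1/4 = 1/4
  [3] −1/12 = -1/12
S = 1/6
C² = P²·S² = 1/7 ; C = +0.377964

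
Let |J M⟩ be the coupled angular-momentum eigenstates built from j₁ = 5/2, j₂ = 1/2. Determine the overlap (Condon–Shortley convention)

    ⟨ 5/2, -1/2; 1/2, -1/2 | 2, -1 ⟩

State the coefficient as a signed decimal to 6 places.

+0.577350

√[5·1!4!0!/6! · 2!3!0!1!1!3!] = √(12)
  +(−1)^0/∏(0,1,3,0,1,0)! = 1/6  (running 1/6)
⟨..|..⟩ = √(12)·(1/6) = +0.577350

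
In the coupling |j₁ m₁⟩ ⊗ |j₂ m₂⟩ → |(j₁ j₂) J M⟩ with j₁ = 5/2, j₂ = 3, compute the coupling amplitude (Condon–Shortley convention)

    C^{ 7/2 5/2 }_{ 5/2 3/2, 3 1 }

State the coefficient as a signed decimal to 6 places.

-0.398410

√[8·2!3!4!/10! · 4!1!4!2!6!1!] = √(18432/35)
  +(−1)^0/∏(0,2,1,4,2,0)! = 1/96  (running 1/96)
  +(−1)^1/∏(1,1,0,3,3,1)! = -1/36  (running -5/288)
⟨..|..⟩ = √(18432/35)·(-5/288) = -0.398410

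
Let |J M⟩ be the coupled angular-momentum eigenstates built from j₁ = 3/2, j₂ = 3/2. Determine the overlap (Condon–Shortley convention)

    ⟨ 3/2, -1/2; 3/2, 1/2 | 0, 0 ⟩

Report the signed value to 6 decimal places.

triangle: 3!·0!·0!/4! = 6/24
(j±m)!: 1!·2!·2!·1!·0!·0! = 4
prefactor² = (2J+1)·Δ·N² = 1
  k=2: +1/(2!·1!·0!·0!·0!·0!) = 1/2
Σ = 1/2  ⇒  CG² = 1·1/2² = 1/4
CG = +√(1/4) = +0.500000

+0.500000  (= +√(1/4))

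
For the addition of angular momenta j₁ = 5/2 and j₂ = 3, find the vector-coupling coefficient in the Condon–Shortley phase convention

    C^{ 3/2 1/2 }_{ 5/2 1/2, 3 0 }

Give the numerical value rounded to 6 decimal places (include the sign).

+0.338062

j₁+j₂−J=4  J+j₁−j₂=1  J−j₁+j₂=2  j₁+j₂+J+1=8
(j₁±m₁, j₂±m₂, J±M) = (3,2,3,3,2,1)
P² = 144/35
sum k=1..2:
  [1] −1/12 = -1/12
  [2] +1/4 = 1/4
S = 1/6
C² = P²·S² = 4/35 ; C = +0.338062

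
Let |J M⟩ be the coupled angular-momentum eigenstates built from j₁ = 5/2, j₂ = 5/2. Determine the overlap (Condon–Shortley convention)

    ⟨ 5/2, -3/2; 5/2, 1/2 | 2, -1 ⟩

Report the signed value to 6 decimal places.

+√(1/7) = +0.377964

j₁+j₂−J=3  J+j₁−j₂=2  J−j₁+j₂=2  j₁+j₂+J+1=8
(j₁±m₁, j₂±m₂, J±M) = (1,4,3,2,1,3)
P² = 36/7
sum k=2..3:
  [2] +1/4 = 1/4
  [3] −1/12 = -1/12
S = 1/6
C² = P²·S² = 1/7 ; C = +0.377964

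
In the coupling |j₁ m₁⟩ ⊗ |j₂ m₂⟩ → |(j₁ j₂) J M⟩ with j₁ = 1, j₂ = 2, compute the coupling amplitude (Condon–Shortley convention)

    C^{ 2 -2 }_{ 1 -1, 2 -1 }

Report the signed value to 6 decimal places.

j₁+j₂−J=1  J+j₁−j₂=1  J−j₁+j₂=3  j₁+j₂+J+1=6
(j₁±m₁, j₂±m₂, J±M) = (0,2,1,3,0,4)
P² = 12
sum k=1..1:
  [1] −1/6 = -1/6
S = -1/6
C² = P²·S² = 1/3 ; C = -0.577350

-0.577350  (= −√(1/3))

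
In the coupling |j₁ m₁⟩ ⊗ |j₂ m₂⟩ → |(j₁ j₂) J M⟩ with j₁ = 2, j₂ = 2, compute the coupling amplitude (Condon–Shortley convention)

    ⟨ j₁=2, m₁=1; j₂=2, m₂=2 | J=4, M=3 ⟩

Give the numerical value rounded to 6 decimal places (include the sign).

+0.707107

√[9·0!4!4!/9! · 3!1!4!0!7!1!] = √(10368)
  +(−1)^0/∏(0,0,1,4,3,0)! = 1/144  (running 1/144)
⟨..|..⟩ = √(10368)·(1/144) = +0.707107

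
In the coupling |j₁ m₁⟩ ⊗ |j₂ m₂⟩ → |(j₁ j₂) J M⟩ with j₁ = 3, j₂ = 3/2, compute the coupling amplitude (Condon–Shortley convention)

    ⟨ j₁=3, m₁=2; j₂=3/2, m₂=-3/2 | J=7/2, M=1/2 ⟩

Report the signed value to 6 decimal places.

+0.487950

j₁+j₂−J=1  J+j₁−j₂=5  J−j₁+j₂=2  j₁+j₂+J+1=9
(j₁±m₁, j₂±m₂, J±M) = (5,1,0,3,4,3)
P² = 3840/7
sum k=0..0:
  [0] +1/48 = 1/48
S = 1/48
C² = P²·S² = 5/21 ; C = +0.487950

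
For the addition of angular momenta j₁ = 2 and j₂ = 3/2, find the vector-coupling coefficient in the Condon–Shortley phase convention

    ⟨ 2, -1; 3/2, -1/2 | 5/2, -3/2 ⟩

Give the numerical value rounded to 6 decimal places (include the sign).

-0.169031  (= −√(1/35))

triangle: 1!×3!×2!/7! = 12/5040
(j±m)!: 1!×3!×1!×2!×1!×4! = 288
prefactor² = (2J+1)×Δ×N² = 144/35
  k=0: +1/(0!×1!×3!×1!×0!×1!) = 1/6
  k=1: −1/(1!×0!×2!×0!×1!×2!) = -1/4
Σ = -1/12  ⇒  CG² = 144/35×(-1/12)² = 1/35
CG = −√(1/35) = -0.169031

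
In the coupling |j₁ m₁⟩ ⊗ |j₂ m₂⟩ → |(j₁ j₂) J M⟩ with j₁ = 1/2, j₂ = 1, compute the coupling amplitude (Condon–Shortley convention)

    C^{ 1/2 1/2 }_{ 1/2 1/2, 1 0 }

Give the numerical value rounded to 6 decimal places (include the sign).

triangle: 1!*0!*1!/3! = 1/6
(j±m)!: 1!*0!*1!*1!*1!*0! = 1
prefactor² = (2J+1)*Δ*N² = 1/3
  k=0: +1/(0!*1!*0!*1!*0!*0!) = 1
Σ = 1  ⇒  CG² = 1/3*1² = 1/3
CG = +√(1/3) = +0.577350

+0.577350  (= +√(1/3))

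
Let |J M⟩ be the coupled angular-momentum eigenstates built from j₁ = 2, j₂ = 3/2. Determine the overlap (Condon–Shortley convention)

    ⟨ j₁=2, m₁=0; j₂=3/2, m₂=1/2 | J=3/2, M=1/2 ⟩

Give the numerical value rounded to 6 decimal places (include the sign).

-0.447214

triangle: 2!·2!·1!/6! = 4/720
(j±m)!: 2!·2!·2!·1!·2!·1! = 16
prefactor² = (2J+1)·Δ·N² = 16/45
  k=1: −1/(1!·1!·1!·1!·1!·0!) = -1
  k=2: +1/(2!·0!·0!·0!·2!·1!) = 1/4
Σ = -3/4  ⇒  CG² = 16/45·(-3/4)² = 1/5
CG = −√(1/5) = -0.447214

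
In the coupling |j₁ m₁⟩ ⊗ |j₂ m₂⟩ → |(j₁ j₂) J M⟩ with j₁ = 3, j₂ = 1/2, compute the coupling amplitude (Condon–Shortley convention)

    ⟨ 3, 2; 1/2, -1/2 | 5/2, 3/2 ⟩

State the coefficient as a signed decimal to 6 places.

+√(5/7) = +0.845154

triangle: 1!×5!×0!/7! = 120/5040
(j±m)!: 5!×1!×0!×1!×4!×1! = 2880
prefactor² = (2J+1)×Δ×N² = 2880/7
  k=0: +1/(0!×1!×1!×0!×4!×0!) = 1/24
Σ = 1/24  ⇒  CG² = 2880/7×1/24² = 5/7
CG = +√(5/7) = +0.845154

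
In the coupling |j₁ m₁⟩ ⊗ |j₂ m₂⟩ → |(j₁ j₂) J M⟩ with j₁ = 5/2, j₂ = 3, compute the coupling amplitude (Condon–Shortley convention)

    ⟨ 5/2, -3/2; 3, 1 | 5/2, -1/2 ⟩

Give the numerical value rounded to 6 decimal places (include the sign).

j₁+j₂−J=3  J+j₁−j₂=2  J−j₁+j₂=3  j₁+j₂+J+1=9
(j₁±m₁, j₂±m₂, J±M) = (1,4,4,2,2,3)
P² = 576/35
sum k=2..3:
  [2] +1/8 = 1/8
  [3] −1/12 = -1/12
S = 1/24
C² = P²·S² = 1/35 ; C = +0.169031

+√(1/35) ≈ +0.169031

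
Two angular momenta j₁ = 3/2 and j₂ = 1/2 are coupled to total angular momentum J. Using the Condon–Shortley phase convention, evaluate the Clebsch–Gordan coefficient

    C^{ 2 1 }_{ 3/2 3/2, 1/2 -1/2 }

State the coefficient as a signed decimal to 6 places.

triangle: 0!*3!*1!/5! = 6/120
(j±m)!: 3!*0!*0!*1!*3!*1! = 36
prefactor² = (2J+1)*Δ*N² = 9
  k=0: +1/(0!*0!*0!*0!*3!*1!) = 1/6
Σ = 1/6  ⇒  CG² = 9*1/6² = 1/4
CG = +√(1/4) = +0.500000

+0.500000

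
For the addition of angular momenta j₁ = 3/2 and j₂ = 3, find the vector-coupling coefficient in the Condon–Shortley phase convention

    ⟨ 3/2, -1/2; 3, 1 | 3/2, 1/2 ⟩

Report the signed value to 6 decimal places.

+√(12/35) = +0.585540

triangle: 3!·0!·3!/7! = 36/5040
(j±m)!: 1!·2!·4!·2!·2!·1! = 192
prefactor² = (2J+1)·Δ·N² = 192/35
  k=2: +1/(2!·1!·0!·2!·0!·1!) = 1/4
Σ = 1/4  ⇒  CG² = 192/35·1/4² = 12/35
CG = +√(12/35) = +0.585540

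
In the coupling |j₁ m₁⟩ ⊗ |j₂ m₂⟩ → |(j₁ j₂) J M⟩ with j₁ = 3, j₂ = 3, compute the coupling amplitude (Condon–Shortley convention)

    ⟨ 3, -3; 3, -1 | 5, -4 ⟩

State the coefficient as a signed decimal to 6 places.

j₁+j₂−J=1  J+j₁−j₂=5  J−j₁+j₂=5  j₁+j₂+J+1=12
(j₁±m₁, j₂±m₂, J±M) = (0,6,2,4,1,9)
P² = 4147200
sum k=1..1:
  [1] −1/2880 = -1/2880
S = -1/2880
C² = P²·S² = 1/2 ; C = -0.707107

−√(1/2) ≈ -0.707107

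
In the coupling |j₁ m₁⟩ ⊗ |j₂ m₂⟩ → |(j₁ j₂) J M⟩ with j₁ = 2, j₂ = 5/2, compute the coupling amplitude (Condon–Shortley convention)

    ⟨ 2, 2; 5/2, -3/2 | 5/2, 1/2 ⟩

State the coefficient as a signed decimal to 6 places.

+0.621059

√[6·2!2!3!/8! · 4!0!1!4!3!2!] = √(864/35)
  +(−1)^0/∏(0,2,0,1,2,2)! = 1/8  (running 1/8)
⟨..|..⟩ = √(864/35)·(1/8) = +0.621059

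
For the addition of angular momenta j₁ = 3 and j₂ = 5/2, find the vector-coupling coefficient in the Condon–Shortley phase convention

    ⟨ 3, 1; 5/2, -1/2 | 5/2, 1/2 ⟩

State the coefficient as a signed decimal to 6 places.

triangle: 3!·3!·2!/9! = 72/362880
(j±m)!: 4!·2!·2!·3!·3!·2! = 6912
prefactor² = (2J+1)·Δ·N² = 288/35
  k=0: +1/(0!·3!·2!·2!·1!·0!) = 1/24
  k=1: −1/(1!·2!·1!·1!·2!·1!) = -1/4
  k=2: +1/(2!·1!·0!·0!·3!·2!) = 1/24
Σ = -1/6  ⇒  CG² = 288/35·(-1/6)² = 8/35
CG = −√(8/35) = -0.478091

-0.478091  (= −√(8/35))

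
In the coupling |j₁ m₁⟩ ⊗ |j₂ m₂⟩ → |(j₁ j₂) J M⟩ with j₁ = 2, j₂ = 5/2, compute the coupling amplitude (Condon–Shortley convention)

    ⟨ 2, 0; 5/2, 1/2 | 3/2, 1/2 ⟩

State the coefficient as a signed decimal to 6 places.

j₁+j₂−J=3  J+j₁−j₂=1  J−j₁+j₂=2  j₁+j₂+J+1=7
(j₁±m₁, j₂±m₂, J±M) = (2,2,3,2,2,1)
P² = 32/35
sum k=1..2:
  [1] −1/4 = -1/4
  [2] +1/2 = 1/2
S = 1/4
C² = P²·S² = 2/35 ; C = +0.239046

+0.239046  (= +√(2/35))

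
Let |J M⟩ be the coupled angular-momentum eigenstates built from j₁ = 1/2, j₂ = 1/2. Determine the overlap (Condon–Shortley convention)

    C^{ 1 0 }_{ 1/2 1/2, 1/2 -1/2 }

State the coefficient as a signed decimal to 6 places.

+0.707107

j₁+j₂−J=0  J+j₁−j₂=1  J−j₁+j₂=1  j₁+j₂+J+1=3
(j₁±m₁, j₂±m₂, J±M) = (1,0,0,1,1,1)
P² = 1/2
sum k=0..0:
  [0] +1/1 = 1
S = 1
C² = P²·S² = 1/2 ; C = +0.707107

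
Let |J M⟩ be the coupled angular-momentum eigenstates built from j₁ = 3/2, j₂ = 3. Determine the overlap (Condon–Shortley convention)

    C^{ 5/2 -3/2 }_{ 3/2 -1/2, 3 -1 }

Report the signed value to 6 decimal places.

−√(7/20) ≈ -0.591608

j₁+j₂−J=2  J+j₁−j₂=1  J−j₁+j₂=4  j₁+j₂+J+1=8
(j₁±m₁, j₂±m₂, J±M) = (1,2,2,4,1,4)
P² = 576/35
sum k=1..2:
  [1] −1/6 = -1/6
  [2] +1/48 = 1/48
S = -7/48
C² = P²·S² = 7/20 ; C = -0.591608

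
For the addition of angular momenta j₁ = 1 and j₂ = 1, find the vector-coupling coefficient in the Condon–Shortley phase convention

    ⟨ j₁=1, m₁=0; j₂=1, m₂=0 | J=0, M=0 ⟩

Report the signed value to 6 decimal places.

-0.577350  (= −√(1/3))

triangle: 2!*0!*0!/3! = 2/6
(j±m)!: 1!*1!*1!*1!*0!*0! = 1
prefactor² = (2J+1)*Δ*N² = 1/3
  k=1: −1/(1!*1!*0!*0!*0!*0!) = -1
Σ = -1  ⇒  CG² = 1/3*(-1)² = 1/3
CG = −√(1/3) = -0.577350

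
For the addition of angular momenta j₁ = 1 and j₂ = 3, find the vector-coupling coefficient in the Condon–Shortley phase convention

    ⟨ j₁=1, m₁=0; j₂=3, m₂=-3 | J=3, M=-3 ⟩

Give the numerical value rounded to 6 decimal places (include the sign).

+√(3/4) ≈ +0.866025

triangle: 1!×1!×5!/8! = 120/40320
(j±m)!: 1!×1!×0!×6!×0!×6! = 518400
prefactor² = (2J+1)×Δ×N² = 10800
  k=0: +1/(0!×1!×1!×0!×0!×5!) = 1/120
Σ = 1/120  ⇒  CG² = 10800×1/120² = 3/4
CG = +√(3/4) = +0.866025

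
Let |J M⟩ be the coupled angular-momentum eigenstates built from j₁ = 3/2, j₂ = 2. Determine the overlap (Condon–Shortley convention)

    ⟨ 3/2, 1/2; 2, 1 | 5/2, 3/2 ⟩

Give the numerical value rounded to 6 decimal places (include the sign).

√[6·1!2!3!/7! · 2!1!3!1!4!1!] = √(144/35)
  +(−1)^0/∏(0,1,1,3,1,0)! = 1/6  (running 1/6)
  +(−1)^1/∏(1,0,0,2,2,1)! = -1/4  (running -1/12)
⟨..|..⟩ = √(144/35)·(-1/12) = -0.169031

−√(1/35) ≈ -0.169031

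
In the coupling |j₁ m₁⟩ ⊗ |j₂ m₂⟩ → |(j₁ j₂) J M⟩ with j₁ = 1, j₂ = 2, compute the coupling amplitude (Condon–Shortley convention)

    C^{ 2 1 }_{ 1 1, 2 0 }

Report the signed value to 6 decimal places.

triangle: 1!×1!×3!/6! = 6/720
(j±m)!: 2!×0!×2!×2!×3!×1! = 48
prefactor² = (2J+1)×Δ×N² = 2
  k=0: +1/(0!×1!×0!×2!×1!×1!) = 1/2
Σ = 1/2  ⇒  CG² = 2×1/2² = 1/2
CG = +√(1/2) = +0.707107

+0.707107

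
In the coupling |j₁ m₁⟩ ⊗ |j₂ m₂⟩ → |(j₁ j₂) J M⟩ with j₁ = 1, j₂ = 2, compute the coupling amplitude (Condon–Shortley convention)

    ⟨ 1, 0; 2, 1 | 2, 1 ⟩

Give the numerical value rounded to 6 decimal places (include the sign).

√[5·1!1!3!/6! · 1!1!3!1!3!1!] = √(3/2)
  +(−1)^0/∏(0,1,1,3,0,0)! = 1/6  (running 1/6)
  +(−1)^1/∏(1,0,0,2,1,1)! = -1/2  (running -1/3)
⟨..|..⟩ = √(3/2)·(-1/3) = -0.408248

-0.408248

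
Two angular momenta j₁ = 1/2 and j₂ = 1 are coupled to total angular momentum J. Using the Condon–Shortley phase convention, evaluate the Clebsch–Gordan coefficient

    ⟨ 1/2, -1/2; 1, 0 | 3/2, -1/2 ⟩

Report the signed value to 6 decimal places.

+√(2/3) ≈ +0.816497

triangle: 0!·1!·2!/4! = 2/24
(j±m)!: 0!·1!·1!·1!·1!·2! = 2
prefactor² = (2J+1)·Δ·N² = 2/3
  k=0: +1/(0!·0!·1!·1!·0!·1!) = 1
Σ = 1  ⇒  CG² = 2/3·1² = 2/3
CG = +√(2/3) = +0.816497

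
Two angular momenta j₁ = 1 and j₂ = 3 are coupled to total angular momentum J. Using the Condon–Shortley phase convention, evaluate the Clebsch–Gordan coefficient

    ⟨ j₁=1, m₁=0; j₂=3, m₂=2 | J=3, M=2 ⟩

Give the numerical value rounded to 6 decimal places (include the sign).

j₁+j₂−J=1  J+j₁−j₂=1  J−j₁+j₂=5  j₁+j₂+J+1=8
(j₁±m₁, j₂±m₂, J±M) = (1,1,5,1,5,1)
P² = 300
sum k=0..1:
  [0] +1/120 = 1/120
  [1] −1/24 = -1/24
S = -1/30
C² = P²·S² = 1/3 ; C = -0.577350

−√(1/3) = -0.577350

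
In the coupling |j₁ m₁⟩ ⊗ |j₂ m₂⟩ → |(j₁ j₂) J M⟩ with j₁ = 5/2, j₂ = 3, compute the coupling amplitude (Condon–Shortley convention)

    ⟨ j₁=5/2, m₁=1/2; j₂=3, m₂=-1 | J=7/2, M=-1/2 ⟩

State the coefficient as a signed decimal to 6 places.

−√(1/63) = -0.125988

j₁+j₂−J=2  J+j₁−j₂=3  J−j₁+j₂=4  j₁+j₂+J+1=10
(j₁±m₁, j₂±m₂, J±M) = (3,2,2,4,3,4)
P² = 9216/175
sum k=0..2:
  [0] +1/16 = 1/16
  [1] −1/12 = -1/12
  [2] +1/288 = 1/288
S = -5/288
C² = P²·S² = 1/63 ; C = -0.125988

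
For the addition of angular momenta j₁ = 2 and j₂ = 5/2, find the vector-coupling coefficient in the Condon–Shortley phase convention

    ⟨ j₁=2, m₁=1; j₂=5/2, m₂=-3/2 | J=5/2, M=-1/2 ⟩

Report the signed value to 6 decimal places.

+0.414039  (= +√(6/35))

j₁+j₂−J=2  J+j₁−j₂=2  J−j₁+j₂=3  j₁+j₂+J+1=8
(j₁±m₁, j₂±m₂, J±M) = (3,1,1,4,2,3)
P² = 216/35
sum k=0..1:
  [0] +1/4 = 1/4
  [1] −1/12 = -1/12
S = 1/6
C² = P²·S² = 6/35 ; C = +0.414039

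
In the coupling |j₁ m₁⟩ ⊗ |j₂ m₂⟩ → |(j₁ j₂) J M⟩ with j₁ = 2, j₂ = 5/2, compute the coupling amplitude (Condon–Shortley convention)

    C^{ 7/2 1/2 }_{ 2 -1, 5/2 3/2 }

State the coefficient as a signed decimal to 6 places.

−√(121/315) ≈ -0.619780

triangle: 1!·3!·4!/9! = 144/362880
(j±m)!: 1!·3!·4!·1!·4!·3! = 20736
prefactor² = (2J+1)·Δ·N² = 2304/35
  k=0: +1/(0!·1!·3!·4!·0!·0!) = 1/144
  k=1: −1/(1!·0!·2!·3!·1!·1!) = -1/12
Σ = -11/144  ⇒  CG² = 2304/35·(-11/144)² = 121/315
CG = −√(121/315) = -0.619780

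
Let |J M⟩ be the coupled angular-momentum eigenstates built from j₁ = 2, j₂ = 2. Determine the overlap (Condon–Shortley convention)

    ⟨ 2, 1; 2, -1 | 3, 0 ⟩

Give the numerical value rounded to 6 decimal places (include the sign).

triangle: 1!*3!*3!/8! = 36/40320
(j±m)!: 3!*1!*1!*3!*3!*3! = 1296
prefactor² = (2J+1)*Δ*N² = 81/10
  k=0: +1/(0!*1!*1!*1!*2!*2!) = 1/4
  k=1: −1/(1!*0!*0!*0!*3!*3!) = -1/36
Σ = 2/9  ⇒  CG² = 81/10*2/9² = 2/5
CG = +√(2/5) = +0.632456

+√(2/5) = +0.632456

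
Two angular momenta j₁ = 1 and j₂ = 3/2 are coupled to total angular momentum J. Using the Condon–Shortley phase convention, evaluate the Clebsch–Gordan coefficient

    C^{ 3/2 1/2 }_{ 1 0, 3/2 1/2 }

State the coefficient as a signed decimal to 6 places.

triangle: 1!×1!×2!/5! = 2/120
(j±m)!: 1!×1!×2!×1!×2!×1! = 4
prefactor² = (2J+1)×Δ×N² = 4/15
  k=0: +1/(0!×1!×1!×2!×0!×0!) = 1/2
  k=1: −1/(1!×0!×0!×1!×1!×1!) = -1
Σ = -1/2  ⇒  CG² = 4/15×(-1/2)² = 1/15
CG = −√(1/15) = -0.258199

-0.258199  (= −√(1/15))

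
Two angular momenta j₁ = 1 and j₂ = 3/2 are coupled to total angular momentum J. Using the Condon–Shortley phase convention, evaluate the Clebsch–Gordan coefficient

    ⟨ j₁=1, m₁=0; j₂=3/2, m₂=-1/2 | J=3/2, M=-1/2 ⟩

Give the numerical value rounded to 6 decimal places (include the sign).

+0.258199

j₁+j₂−J=1  J+j₁−j₂=1  J−j₁+j₂=2  j₁+j₂+J+1=5
(j₁±m₁, j₂±m₂, J±M) = (1,1,1,2,1,2)
P² = 4/15
sum k=0..1:
  [0] +1/1 = 1
  [1] −1/2 = -1/2
S = 1/2
C² = P²·S² = 1/15 ; C = +0.258199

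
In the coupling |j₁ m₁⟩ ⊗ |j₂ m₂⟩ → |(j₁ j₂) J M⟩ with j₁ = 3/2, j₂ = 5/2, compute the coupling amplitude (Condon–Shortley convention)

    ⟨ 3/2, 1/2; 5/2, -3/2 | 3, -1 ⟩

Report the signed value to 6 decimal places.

+√(49/120) ≈ +0.639010

j₁+j₂−J=1  J+j₁−j₂=2  J−j₁+j₂=4  j₁+j₂+J+1=8
(j₁±m₁, j₂±m₂, J±M) = (2,1,1,4,2,4)
P² = 96/5
sum k=0..1:
  [0] +1/6 = 1/6
  [1] −1/48 = -1/48
S = 7/48
C² = P²·S² = 49/120 ; C = +0.639010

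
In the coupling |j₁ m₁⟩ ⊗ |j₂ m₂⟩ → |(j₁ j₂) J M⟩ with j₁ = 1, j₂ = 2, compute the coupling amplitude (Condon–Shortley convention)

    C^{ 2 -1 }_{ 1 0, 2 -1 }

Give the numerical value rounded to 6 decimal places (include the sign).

√[5·1!1!3!/6! · 1!1!1!3!1!3!] = √(3/2)
  +(−1)^0/∏(0,1,1,1,0,2)! = 1/2  (running 1/2)
  +(−1)^1/∏(1,0,0,0,1,3)! = -1/6  (running 1/3)
⟨..|..⟩ = √(3/2)·(1/3) = +0.408248

+√(1/6) ≈ +0.408248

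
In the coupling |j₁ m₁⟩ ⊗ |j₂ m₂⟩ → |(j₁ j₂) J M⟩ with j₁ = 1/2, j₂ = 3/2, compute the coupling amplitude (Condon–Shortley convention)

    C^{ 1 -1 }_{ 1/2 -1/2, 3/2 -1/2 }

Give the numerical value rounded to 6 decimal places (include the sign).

−√(1/4) ≈ -0.500000

√[3·1!0!2!/4! · 0!1!1!2!0!2!] = √(1)
  +(−1)^1/∏(1,0,0,0,0,2)! = -1/2  (running -1/2)
⟨..|..⟩ = √(1)·(-1/2) = -0.500000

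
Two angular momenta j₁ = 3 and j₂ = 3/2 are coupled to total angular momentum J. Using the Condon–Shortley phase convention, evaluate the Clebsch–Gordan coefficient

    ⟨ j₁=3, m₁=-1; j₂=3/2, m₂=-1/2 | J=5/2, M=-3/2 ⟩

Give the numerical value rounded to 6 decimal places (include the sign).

-0.591608

triangle: 2!×4!×1!/8! = 48/40320
(j±m)!: 2!×4!×1!×2!×1!×4! = 2304
prefactor² = (2J+1)×Δ×N² = 576/35
  k=0: +1/(0!×2!×4!×1!×0!×0!) = 1/48
  k=1: −1/(1!×1!×3!×0!×1!×1!) = -1/6
Σ = -7/48  ⇒  CG² = 576/35×(-7/48)² = 7/20
CG = −√(7/20) = -0.591608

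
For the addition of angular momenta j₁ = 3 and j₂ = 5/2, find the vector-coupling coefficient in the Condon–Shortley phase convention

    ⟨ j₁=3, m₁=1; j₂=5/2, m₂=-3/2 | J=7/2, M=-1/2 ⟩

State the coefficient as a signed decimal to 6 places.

j₁+j₂−J=2  J+j₁−j₂=4  J−j₁+j₂=3  j₁+j₂+J+1=10
(j₁±m₁, j₂±m₂, J±M) = (4,2,1,4,3,4)
P² = 18432/175
sum k=0..1:
  [0] +1/16 = 1/16
  [1] −1/36 = -1/36
S = 5/144
C² = P²·S² = 8/63 ; C = +0.356348

+√(8/63) ≈ +0.356348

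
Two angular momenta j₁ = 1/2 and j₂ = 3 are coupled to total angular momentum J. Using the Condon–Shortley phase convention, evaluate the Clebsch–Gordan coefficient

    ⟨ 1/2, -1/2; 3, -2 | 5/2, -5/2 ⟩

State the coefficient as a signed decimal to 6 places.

√[6·1!0!5!/7! · 0!1!1!5!0!5!] = √(14400/7)
  +(−1)^1/∏(1,0,0,0,0,5)! = -1/120  (running -1/120)
⟨..|..⟩ = √(14400/7)·(-1/120) = -0.377964

−√(1/7) ≈ -0.377964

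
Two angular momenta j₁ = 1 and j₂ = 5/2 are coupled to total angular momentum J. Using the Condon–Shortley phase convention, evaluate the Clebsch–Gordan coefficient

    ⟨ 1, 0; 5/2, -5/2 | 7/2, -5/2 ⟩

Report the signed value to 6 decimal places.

triangle: 0!×2!×5!/8! = 240/40320
(j±m)!: 1!×1!×0!×5!×1!×6! = 86400
prefactor² = (2J+1)×Δ×N² = 28800/7
  k=0: +1/(0!×0!×1!×0!×1!×5!) = 1/120
Σ = 1/120  ⇒  CG² = 28800/7×1/120² = 2/7
CG = +√(2/7) = +0.534522

+√(2/7) ≈ +0.534522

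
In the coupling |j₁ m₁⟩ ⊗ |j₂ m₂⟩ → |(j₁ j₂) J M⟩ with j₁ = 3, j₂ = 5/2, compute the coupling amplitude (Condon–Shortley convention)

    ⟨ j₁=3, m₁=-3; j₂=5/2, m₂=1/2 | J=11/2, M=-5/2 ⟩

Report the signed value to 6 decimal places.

triangle: 0!*6!*5!/12! = 86400/479001600
(j±m)!: 0!*6!*3!*2!*3!*8! = 2090188800
prefactor² = (2J+1)*Δ*N² = 49766400/11
  k=0: +1/(0!*0!*6!*3!*0!*2!) = 1/8640
Σ = 1/8640  ⇒  CG² = 49766400/11*1/8640² = 2/33
CG = +√(2/33) = +0.246183

+0.246183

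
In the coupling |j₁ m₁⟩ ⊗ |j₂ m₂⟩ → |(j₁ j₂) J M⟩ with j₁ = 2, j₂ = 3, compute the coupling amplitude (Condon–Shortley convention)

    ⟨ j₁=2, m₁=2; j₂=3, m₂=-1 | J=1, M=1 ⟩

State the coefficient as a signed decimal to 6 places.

+0.169031  (= +√(1/35))

j₁+j₂−J=4  J+j₁−j₂=0  J−j₁+j₂=2  j₁+j₂+J+1=7
(j₁±m₁, j₂±m₂, J±M) = (4,0,2,4,2,0)
P² = 2304/35
sum k=0..0:
  [0] +1/48 = 1/48
S = 1/48
C² = P²·S² = 1/35 ; C = +0.169031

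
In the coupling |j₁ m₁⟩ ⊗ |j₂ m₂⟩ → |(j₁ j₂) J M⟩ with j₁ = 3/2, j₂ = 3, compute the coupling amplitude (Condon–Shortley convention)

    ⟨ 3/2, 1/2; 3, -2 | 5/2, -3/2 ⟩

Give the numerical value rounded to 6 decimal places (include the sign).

+√(1/14) = +0.267261

√[6·2!1!4!/8! · 2!1!1!5!1!4!] = √(288/7)
  +(−1)^0/∏(0,2,1,1,0,3)! = 1/12  (running 1/12)
  +(−1)^1/∏(1,1,0,0,1,4)! = -1/24  (running 1/24)
⟨..|..⟩ = √(288/7)·(1/24) = +0.267261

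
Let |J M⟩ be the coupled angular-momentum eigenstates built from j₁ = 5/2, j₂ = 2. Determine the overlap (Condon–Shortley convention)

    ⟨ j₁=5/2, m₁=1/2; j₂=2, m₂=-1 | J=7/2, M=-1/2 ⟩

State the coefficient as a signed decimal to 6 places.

√[8·1!4!3!/9! · 3!2!1!3!3!4!] = √(1152/35)
  +(−1)^0/∏(0,1,2,1,2,2)! = 1/8  (running 1/8)
  +(−1)^1/∏(1,0,1,0,3,3)! = -1/36  (running 7/72)
⟨..|..⟩ = √(1152/35)·(7/72) = +0.557773

+0.557773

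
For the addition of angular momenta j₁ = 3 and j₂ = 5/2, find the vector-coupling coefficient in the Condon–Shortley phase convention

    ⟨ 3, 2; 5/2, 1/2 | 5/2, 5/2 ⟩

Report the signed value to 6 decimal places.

j₁+j₂−J=3  J+j₁−j₂=3  J−j₁+j₂=2  j₁+j₂+J+1=9
(j₁±m₁, j₂±m₂, J±M) = (5,1,3,2,5,0)
P² = 1440/7
sum k=1..1:
  [1] −1/24 = -1/24
S = -1/24
C² = P²·S² = 5/14 ; C = -0.597614

-0.597614  (= −√(5/14))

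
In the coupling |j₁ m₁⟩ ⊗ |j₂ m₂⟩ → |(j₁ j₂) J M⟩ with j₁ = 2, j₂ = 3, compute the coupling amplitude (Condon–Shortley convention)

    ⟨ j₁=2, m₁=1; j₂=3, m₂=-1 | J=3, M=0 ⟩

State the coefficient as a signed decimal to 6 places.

triangle: 2!*2!*4!/9! = 96/362880
(j±m)!: 3!*1!*2!*4!*3!*3! = 10368
prefactor² = (2J+1)*Δ*N² = 96/5
  k=0: +1/(0!*2!*1!*2!*1!*2!) = 1/8
  k=1: −1/(1!*1!*0!*1!*2!*3!) = -1/12
Σ = 1/24  ⇒  CG² = 96/5*1/24² = 1/30
CG = +√(1/30) = +0.182574

+0.182574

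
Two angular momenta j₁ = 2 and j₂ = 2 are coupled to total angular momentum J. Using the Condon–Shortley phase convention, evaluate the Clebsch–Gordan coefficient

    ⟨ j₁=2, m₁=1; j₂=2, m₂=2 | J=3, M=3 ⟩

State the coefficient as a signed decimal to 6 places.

√[7·1!3!3!/8! · 3!1!4!0!6!0!] = √(648)
  +(−1)^1/∏(1,0,0,3,3,0)! = -1/36  (running -1/36)
⟨..|..⟩ = √(648)·(-1/36) = -0.707107

−√(1/2) = -0.707107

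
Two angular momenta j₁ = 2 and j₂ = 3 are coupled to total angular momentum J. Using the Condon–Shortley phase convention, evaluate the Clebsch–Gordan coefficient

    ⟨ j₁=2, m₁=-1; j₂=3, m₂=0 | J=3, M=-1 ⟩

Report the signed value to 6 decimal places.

j₁+j₂−J=2  J+j₁−j₂=2  J−j₁+j₂=4  j₁+j₂+J+1=9
(j₁±m₁, j₂±m₂, J±M) = (1,3,3,3,2,4)
P² = 96/5
sum k=1..2:
  [1] −1/8 = -1/8
  [2] +1/12 = 1/12
S = -1/24
C² = P²·S² = 1/30 ; C = -0.182574

-0.182574  (= −√(1/30))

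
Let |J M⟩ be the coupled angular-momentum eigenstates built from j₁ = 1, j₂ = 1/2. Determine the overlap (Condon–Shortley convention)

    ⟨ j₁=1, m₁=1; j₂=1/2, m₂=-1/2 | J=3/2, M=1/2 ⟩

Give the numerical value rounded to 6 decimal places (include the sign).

+√(1/3) = +0.577350

√[4·0!2!1!/4! · 2!0!0!1!2!1!] = √(4/3)
  +(−1)^0/∏(0,0,0,0,2,1)! = 1/2  (running 1/2)
⟨..|..⟩ = √(4/3)·(1/2) = +0.577350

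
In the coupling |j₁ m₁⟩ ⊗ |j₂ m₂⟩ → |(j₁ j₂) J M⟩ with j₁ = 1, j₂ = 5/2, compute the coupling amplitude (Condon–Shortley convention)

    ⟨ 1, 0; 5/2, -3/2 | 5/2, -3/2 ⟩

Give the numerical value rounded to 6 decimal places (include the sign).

+√(9/35) = +0.507093

√[6·1!1!4!/7! · 1!1!1!4!1!4!] = √(576/35)
  +(−1)^0/∏(0,1,1,1,0,3)! = 1/6  (running 1/6)
  +(−1)^1/∏(1,0,0,0,1,4)! = -1/24  (running 1/8)
⟨..|..⟩ = √(576/35)·(1/8) = +0.507093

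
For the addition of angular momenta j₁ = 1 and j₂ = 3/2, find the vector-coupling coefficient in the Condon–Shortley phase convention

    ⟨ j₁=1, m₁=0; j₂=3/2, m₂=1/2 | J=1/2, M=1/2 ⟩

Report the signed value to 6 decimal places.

-0.577350  (= −√(1/3))

j₁+j₂−J=2  J+j₁−j₂=0  J−j₁+j₂=1  j₁+j₂+J+1=4
(j₁±m₁, j₂±m₂, J±M) = (1,1,2,1,1,0)
P² = 1/3
sum k=1..1:
  [1] −1/1 = -1
S = -1
C² = P²·S² = 1/3 ; C = -0.577350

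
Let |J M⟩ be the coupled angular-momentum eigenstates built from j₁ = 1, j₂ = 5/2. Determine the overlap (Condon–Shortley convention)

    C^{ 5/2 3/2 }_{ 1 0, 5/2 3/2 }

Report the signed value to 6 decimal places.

-0.507093  (= −√(9/35))

j₁+j₂−J=1  J+j₁−j₂=1  J−j₁+j₂=4  j₁+j₂+J+1=7
(j₁±m₁, j₂±m₂, J±M) = (1,1,4,1,4,1)
P² = 576/35
sum k=0..1:
  [0] +1/24 = 1/24
  [1] −1/6 = -1/6
S = -1/8
C² = P²·S² = 9/35 ; C = -0.507093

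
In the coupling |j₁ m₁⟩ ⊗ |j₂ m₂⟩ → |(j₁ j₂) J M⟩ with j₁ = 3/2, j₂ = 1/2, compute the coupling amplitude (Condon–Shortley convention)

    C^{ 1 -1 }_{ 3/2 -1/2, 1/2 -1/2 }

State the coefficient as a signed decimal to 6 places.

+0.500000

j₁+j₂−J=1  J+j₁−j₂=2  J−j₁+j₂=0  j₁+j₂+J+1=4
(j₁±m₁, j₂±m₂, J±M) = (1,2,0,1,0,2)
P² = 1
sum k=0..0:
  [0] +1/2 = 1/2
S = 1/2
C² = P²·S² = 1/4 ; C = +0.500000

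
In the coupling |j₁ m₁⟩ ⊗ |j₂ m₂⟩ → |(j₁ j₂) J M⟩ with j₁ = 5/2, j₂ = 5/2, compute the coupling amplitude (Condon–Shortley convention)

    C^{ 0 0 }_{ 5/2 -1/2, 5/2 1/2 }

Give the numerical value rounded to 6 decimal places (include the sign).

−√(1/6) ≈ -0.408248

j₁+j₂−J=5  J+j₁−j₂=0  J−j₁+j₂=0  j₁+j₂+J+1=6
(j₁±m₁, j₂±m₂, J±M) = (2,3,3,2,0,0)
P² = 24
sum k=3..3:
  [3] −1/12 = -1/12
S = -1/12
C² = P²·S² = 1/6 ; C = -0.408248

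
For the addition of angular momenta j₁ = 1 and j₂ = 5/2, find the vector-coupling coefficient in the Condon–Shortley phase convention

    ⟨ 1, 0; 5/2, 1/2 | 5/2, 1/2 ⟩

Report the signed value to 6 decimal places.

j₁+j₂−J=1  J+j₁−j₂=1  J−j₁+j₂=4  j₁+j₂+J+1=7
(j₁±m₁, j₂±m₂, J±M) = (1,1,3,2,3,2)
P² = 144/35
sum k=0..1:
  [0] +1/6 = 1/6
  [1] −1/4 = -1/4
S = -1/12
C² = P²·S² = 1/35 ; C = -0.169031

-0.169031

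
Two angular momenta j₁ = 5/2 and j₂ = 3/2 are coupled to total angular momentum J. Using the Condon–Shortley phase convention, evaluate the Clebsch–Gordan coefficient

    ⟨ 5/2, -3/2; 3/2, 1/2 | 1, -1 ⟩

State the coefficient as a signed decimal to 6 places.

+√(3/10) ≈ +0.547723

j₁+j₂−J=3  J+j₁−j₂=2  J−j₁+j₂=0  j₁+j₂+J+1=6
(j₁±m₁, j₂±m₂, J±M) = (1,4,2,1,0,2)
P² = 24/5
sum k=2..2:
  [2] +1/4 = 1/4
S = 1/4
C² = P²·S² = 3/10 ; C = +0.547723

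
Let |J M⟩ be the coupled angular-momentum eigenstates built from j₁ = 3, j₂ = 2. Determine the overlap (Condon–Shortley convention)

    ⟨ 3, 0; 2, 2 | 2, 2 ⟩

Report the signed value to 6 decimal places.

−√(1/14) ≈ -0.267261

j₁+j₂−J=3  J+j₁−j₂=3  J−j₁+j₂=1  j₁+j₂+J+1=8
(j₁±m₁, j₂±m₂, J±M) = (3,3,4,0,4,0)
P² = 648/7
sum k=3..3:
  [3] −1/36 = -1/36
S = -1/36
C² = P²·S² = 1/14 ; C = -0.267261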